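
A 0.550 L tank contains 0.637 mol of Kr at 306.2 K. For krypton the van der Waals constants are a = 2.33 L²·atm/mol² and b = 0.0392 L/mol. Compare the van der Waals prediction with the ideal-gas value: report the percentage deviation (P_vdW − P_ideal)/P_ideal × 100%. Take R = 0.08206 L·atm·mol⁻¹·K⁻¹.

-5.98 %

Ideal: P_ideal = nRT/V = (0.637)(0.08206)(306.2)/0.550 = 29.1014 atm
vdW: P = nRT/(V − nb) − a n²/V² = 16.0058/0.525030 − 0.945442/0.302500 = 30.4855 − 3.12543 = 27.3601 atm
% deviation = (27.3601 − 29.1014)/29.1014 × 100% = -5.98%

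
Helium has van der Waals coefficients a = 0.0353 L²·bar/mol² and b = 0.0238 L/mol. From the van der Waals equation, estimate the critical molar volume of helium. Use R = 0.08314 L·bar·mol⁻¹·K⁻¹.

V_m,c ≈ 0.07140 L/mol

For a van der Waals gas, V_m,c = 3b.
V_m,c = 3×0.0238 = 0.07140 L/mol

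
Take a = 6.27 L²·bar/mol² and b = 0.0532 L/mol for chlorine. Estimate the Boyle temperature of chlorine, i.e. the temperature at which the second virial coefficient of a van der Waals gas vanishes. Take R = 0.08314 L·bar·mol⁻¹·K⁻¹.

T_B ≈ 1418 K

For a van der Waals gas the second virial coefficient B₂ = b − a/(RT) vanishes at T_B = a/(Rb).
T_B = 6.27/(0.08314×0.0532) = 6.27/0.0044230 = 1418 K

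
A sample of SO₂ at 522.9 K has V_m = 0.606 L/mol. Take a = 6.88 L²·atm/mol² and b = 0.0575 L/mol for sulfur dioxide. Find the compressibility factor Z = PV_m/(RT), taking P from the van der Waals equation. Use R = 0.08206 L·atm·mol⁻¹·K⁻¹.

P = RT/(V_m − b) − a/V_m² = (0.08206)(522.9)/(0.606 − 0.0575) − 6.88/(0.606)²
  = 42.909/0.54850 − 18.735 = 78.230 − 18.735 = 59.495 atm
Z = PV_m/(RT) = (59.495)(0.606)/((0.08206)(522.9)) = 36.054/42.909 = 0.8402

Z ≈ 0.8402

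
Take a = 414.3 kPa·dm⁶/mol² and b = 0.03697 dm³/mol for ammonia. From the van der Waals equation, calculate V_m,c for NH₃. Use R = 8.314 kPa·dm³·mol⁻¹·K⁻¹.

V_m,c ≈ 0.1109 dm³/mol

For a van der Waals gas, V_m,c = 3b.
V_m,c = 3×0.03697 = 0.1109 dm³/mol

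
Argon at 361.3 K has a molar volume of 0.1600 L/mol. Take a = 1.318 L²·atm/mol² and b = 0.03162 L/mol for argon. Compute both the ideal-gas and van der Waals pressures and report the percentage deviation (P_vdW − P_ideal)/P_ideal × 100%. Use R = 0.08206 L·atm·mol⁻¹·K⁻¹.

Ideal: P_ideal = RT/V_m = (0.08206)(361.3)/0.1600 = 185.302 atm
vdW: P = RT/(V_m − b) − a/V_m² = 29.6483/0.128380 − 1.318/0.0256000 = 230.942 − 51.4844 = 179.458 atm
% deviation = (179.458 − 185.302)/185.302 × 100% = -3.15%

-3.15 %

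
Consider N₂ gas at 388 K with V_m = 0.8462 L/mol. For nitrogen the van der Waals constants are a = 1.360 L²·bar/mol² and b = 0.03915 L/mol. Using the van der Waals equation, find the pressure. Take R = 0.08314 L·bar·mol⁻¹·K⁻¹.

P ≈ 38.07 bar

P = RT/(V_m − b) − a/V_m²
RT/(V_m − b) = (0.08314)(388)/(0.8462 − 0.03915) = 32.258/0.80705 = 39.970 bar
a/V_m² = 1.360/(0.8462)² = 1.8993 bar
P = 39.970 − 1.8993 = 38.07 bar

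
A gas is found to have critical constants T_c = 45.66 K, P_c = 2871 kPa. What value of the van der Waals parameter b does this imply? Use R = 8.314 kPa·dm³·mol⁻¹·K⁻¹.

From T_c = 8a/(27Rb) and P_c = a/(27b²): b = R T_c/(8 P_c).
b = (8.314)(45.66)/(8×2871) = 379.62/22968 = 0.01653 dm³/mol

b ≈ 0.01653 dm³/mol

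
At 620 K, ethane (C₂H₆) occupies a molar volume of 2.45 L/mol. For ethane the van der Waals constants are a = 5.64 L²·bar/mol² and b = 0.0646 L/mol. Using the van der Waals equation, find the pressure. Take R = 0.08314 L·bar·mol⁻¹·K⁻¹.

P = RT/(V_m − b) − a/V_m²
RT/(V_m − b) = (0.08314)(620)/(2.45 − 0.0646) = 51.547/2.3854 = 21.609 bar
a/V_m² = 5.64/(2.45)² = 0.93961 bar
P = 21.609 − 0.93961 = 20.67 bar

P ≈ 20.67 bar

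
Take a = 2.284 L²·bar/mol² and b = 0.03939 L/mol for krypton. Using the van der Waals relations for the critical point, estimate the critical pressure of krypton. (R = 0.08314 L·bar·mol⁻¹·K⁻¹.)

P_c ≈ 54.52 bar

For a van der Waals gas, P_c = a/(27b²).
P_c = 2.284/(27×(0.03939)²) = 2.284/0.041892 = 54.52 bar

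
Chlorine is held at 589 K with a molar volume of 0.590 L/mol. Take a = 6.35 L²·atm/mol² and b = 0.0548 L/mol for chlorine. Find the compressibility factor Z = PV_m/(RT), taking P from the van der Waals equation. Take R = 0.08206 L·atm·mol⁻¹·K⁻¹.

Z ≈ 0.8797

P = RT/(V_m − b) − a/V_m² = (0.08206)(589)/(0.590 − 0.0548) − 6.35/(0.590)²
  = 48.333/0.53520 − 18.242 = 90.308 − 18.242 = 72.066 atm
Z = PV_m/(RT) = (72.066)(0.590)/((0.08206)(589)) = 42.519/48.333 = 0.8797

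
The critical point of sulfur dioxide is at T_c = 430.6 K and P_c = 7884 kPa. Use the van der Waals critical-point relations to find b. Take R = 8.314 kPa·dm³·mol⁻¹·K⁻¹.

From T_c = 8a/(27Rb) and P_c = a/(27b²): b = R T_c/(8 P_c).
b = (8.314)(430.6)/(8×7884) = 3580.0/63072 = 0.05676 dm³/mol

b ≈ 0.05676 dm³/mol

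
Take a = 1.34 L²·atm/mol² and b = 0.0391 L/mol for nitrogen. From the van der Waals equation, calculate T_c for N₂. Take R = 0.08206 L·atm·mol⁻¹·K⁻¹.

T_c ≈ 123.7 K

For a van der Waals gas, T_c = 8a/(27Rb).
T_c = 8×1.34/(27×0.08206×0.0391) = 10.720/0.086631 = 123.7 K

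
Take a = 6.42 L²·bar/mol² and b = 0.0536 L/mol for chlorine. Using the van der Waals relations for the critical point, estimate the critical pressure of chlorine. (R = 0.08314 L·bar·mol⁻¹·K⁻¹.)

For a van der Waals gas, P_c = a/(27b²).
P_c = 6.42/(27×(0.0536)²) = 6.42/0.077570 = 82.76 bar

P_c ≈ 82.76 bar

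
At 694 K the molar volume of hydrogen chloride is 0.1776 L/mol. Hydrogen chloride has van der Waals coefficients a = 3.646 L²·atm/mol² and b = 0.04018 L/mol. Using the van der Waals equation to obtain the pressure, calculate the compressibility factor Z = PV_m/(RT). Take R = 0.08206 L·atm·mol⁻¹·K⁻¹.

Z ≈ 0.9319

P = RT/(V_m − b) − a/V_m² = (0.08206)(694)/(0.1776 − 0.04018) − 3.646/(0.1776)²
  = 56.950/0.13742 − 115.59 = 414.42 − 115.59 = 298.83 atm
Z = PV_m/(RT) = (298.83)(0.1776)/((0.08206)(694)) = 53.072/56.950 = 0.9319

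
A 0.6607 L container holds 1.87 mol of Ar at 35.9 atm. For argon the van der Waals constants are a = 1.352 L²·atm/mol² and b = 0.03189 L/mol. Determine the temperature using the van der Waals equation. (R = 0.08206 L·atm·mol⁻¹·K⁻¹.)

T ≈ 183.0 K

T = (P + a n²/V²)(V − nb)/(nR)
P + a n²/V² = 35.9 + (1.352)(1.87)²/(0.6607)² = 46.731 atm
V − nb = 0.6607 − (1.87)(0.03189) = 0.60107 L
T = (46.731)(0.60107)/((1.87)(0.08206)) = 183.0 K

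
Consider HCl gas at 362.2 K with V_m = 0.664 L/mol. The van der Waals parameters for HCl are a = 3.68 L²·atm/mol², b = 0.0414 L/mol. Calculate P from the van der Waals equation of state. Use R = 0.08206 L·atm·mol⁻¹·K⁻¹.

P = RT/(V_m − b) − a/V_m²
RT/(V_m − b) = (0.08206)(362.2)/(0.664 − 0.0414) = 29.722/0.62260 = 47.739 atm
a/V_m² = 3.68/(0.664)² = 8.3466 atm
P = 47.739 − 8.3466 = 39.39 atm

P ≈ 39.39 atm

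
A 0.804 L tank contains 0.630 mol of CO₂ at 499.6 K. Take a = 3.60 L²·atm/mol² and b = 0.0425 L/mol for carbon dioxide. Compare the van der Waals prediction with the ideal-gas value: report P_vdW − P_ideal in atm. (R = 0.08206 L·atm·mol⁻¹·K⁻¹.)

Ideal: P_ideal = nRT/V = (0.630)(0.08206)(499.6)/0.804 = 32.1247 atm
vdW: P = nRT/(V − nb) − a n²/V² = 25.8282/0.777225 − 1.42884/0.646416 = 33.2313 − 2.21040 = 31.0209 atm
ΔP = 31.0209 − 32.1247 = -1.104 atm

ΔP ≈ -1.104 atm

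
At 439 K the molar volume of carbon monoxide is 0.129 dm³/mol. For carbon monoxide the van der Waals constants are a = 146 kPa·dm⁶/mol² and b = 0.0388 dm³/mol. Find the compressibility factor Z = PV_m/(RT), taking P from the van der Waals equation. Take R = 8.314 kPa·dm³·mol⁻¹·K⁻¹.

P = RT/(V_m − b) − a/V_m² = (8.314)(439)/(0.129 − 0.0388) − 146/(0.129)²
  = 3649.8/0.090200 − 8773.5 = 40463 − 8773.5 = 31690 kPa
Z = PV_m/(RT) = (31690)(0.129)/((8.314)(439)) = 4088.0/3649.8 = 1.120

Z ≈ 1.120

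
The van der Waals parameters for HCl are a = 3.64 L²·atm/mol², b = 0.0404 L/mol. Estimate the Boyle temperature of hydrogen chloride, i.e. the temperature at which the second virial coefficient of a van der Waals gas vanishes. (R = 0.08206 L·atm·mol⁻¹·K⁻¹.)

For a van der Waals gas the second virial coefficient B₂ = b − a/(RT) vanishes at T_B = a/(Rb).
T_B = 3.64/(0.08206×0.0404) = 3.64/0.0033152 = 1098 K

T_B ≈ 1098 K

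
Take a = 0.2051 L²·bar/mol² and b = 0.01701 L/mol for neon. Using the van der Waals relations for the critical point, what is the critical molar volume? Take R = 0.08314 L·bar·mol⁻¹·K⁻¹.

V_m,c ≈ 0.05103 L/mol

For a van der Waals gas, V_m,c = 3b.
V_m,c = 3×0.01701 = 0.05103 L/mol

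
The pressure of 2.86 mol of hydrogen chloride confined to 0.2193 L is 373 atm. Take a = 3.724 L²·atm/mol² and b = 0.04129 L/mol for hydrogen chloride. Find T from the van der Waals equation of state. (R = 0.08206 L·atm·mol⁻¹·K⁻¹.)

T ≈ 434.0 K

T = (P + a n²/V²)(V − nb)/(nR)
P + a n²/V² = 373 + (3.724)(2.86)²/(0.2193)² = 1006.4 atm
V − nb = 0.2193 − (2.86)(0.04129) = 0.10121 L
T = (1006.4)(0.10121)/((2.86)(0.08206)) = 434.0 K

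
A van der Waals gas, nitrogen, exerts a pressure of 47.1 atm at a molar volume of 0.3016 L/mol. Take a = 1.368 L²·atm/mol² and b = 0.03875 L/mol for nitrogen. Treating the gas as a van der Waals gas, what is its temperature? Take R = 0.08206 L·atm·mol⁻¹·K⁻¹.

T ≈ 199.0 K

T = (P + a/V_m²)(V_m − b)/R
P + a/V_m² = 47.1 + 1.368/(0.3016)² = 62.139 atm
V_m − b = 0.3016 − 0.03875 = 0.26285 L/mol
T = (62.139)(0.26285)/0.08206 = 199.0 K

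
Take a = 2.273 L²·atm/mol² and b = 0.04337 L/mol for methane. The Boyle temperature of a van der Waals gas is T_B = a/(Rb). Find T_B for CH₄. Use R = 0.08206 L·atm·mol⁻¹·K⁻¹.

T_B ≈ 638.7 K

For a van der Waals gas the second virial coefficient B₂ = b − a/(RT) vanishes at T_B = a/(Rb).
T_B = 2.273/(0.08206×0.04337) = 2.273/0.0035589 = 638.7 K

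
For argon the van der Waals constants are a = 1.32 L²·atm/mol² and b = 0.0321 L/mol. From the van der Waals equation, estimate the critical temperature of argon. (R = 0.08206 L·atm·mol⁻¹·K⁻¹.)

For a van der Waals gas, T_c = 8a/(27Rb).
T_c = 8×1.32/(27×0.08206×0.0321) = 10.560/0.071121 = 148.5 K

T_c ≈ 148.5 K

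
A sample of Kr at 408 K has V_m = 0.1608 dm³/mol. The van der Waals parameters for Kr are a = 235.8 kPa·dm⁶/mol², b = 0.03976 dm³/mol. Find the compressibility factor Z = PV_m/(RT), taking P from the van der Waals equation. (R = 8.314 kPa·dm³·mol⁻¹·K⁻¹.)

Z ≈ 0.8962

P = RT/(V_m − b) − a/V_m² = (8.314)(408)/(0.1608 − 0.03976) − 235.8/(0.1608)²
  = 3392.1/0.12104 − 9119.5 = 28025 − 9119.5 = 18906 kPa
Z = PV_m/(RT) = (18906)(0.1608)/((8.314)(408)) = 3040.1/3392.1 = 0.8962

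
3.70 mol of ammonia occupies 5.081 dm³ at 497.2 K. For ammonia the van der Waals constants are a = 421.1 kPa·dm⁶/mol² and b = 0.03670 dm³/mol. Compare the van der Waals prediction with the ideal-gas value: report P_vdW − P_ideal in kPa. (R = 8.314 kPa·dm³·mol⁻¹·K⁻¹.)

ΔP ≈ -140.6 kPa

Ideal: P_ideal = nRT/V = (3.70)(8.314)(497.2)/5.081 = 3010.19 kPa
vdW: P = nRT/(V − nb) − a n²/V² = 15294.8/4.94521 − 5764.86/25.8166 = 3092.85 − 223.301 = 2869.55 kPa
ΔP = 2869.55 − 3010.19 = -140.6 kPa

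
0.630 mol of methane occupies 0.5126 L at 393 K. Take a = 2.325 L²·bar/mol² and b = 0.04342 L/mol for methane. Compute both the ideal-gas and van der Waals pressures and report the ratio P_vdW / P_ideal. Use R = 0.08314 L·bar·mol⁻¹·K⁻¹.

Ideal: P_ideal = nRT/V = (0.630)(0.08314)(393)/0.5126 = 40.1573 bar
vdW: P = nRT/(V − nb) − a n²/V² = 20.5846/0.485245 − 0.922793/0.262759 = 42.4210 − 3.51194 = 38.9091 bar
Ratio = 38.9091/40.1573 = 0.9689

P_vdW / P_ideal ≈ 0.9689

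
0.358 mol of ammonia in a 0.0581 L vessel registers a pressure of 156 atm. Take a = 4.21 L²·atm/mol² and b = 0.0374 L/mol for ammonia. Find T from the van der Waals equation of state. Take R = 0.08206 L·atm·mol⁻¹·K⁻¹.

T ≈ 480.7 K

T = (P + a n²/V²)(V − nb)/(nR)
P + a n²/V² = 156 + (4.21)(0.358)²/(0.0581)² = 315.84 atm
V − nb = 0.0581 − (0.358)(0.0374) = 0.044711 L
T = (315.84)(0.044711)/((0.358)(0.08206)) = 480.7 K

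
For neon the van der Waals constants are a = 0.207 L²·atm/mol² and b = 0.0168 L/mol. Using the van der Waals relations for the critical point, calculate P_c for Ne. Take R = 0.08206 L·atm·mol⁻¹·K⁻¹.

P_c ≈ 27.16 atm

For a van der Waals gas, P_c = a/(27b²).
P_c = 0.207/(27×(0.0168)²) = 0.207/0.0076205 = 27.16 atm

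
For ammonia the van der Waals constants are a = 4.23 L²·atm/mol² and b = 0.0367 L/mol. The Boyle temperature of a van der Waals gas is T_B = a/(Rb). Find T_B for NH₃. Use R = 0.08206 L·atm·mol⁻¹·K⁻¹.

For a van der Waals gas the second virial coefficient B₂ = b − a/(RT) vanishes at T_B = a/(Rb).
T_B = 4.23/(0.08206×0.0367) = 4.23/0.0030116 = 1405 K

T_B ≈ 1405 K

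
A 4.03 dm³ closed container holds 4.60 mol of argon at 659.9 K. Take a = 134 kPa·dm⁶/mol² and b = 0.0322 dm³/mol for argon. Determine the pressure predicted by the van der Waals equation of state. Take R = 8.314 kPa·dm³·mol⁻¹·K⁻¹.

P = nRT/(V − nb) − a n²/V²
nRT/(V − nb) = (4.60)(8.314)(659.9)/(4.03 − 4.60×0.0322) = 25237/3.8819 = 6501.2 kPa
a n²/V² = (134)(4.60)²/(4.03)² = 174.59 kPa
P = 6501.2 − 174.59 = 6327 kPa

P ≈ 6327 kPa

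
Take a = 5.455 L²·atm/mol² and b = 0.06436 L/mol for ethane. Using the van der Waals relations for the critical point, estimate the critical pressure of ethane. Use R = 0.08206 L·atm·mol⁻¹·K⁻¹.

P_c ≈ 48.78 atm

For a van der Waals gas, P_c = a/(27b²).
P_c = 5.455/(27×(0.06436)²) = 5.455/0.11184 = 48.78 atm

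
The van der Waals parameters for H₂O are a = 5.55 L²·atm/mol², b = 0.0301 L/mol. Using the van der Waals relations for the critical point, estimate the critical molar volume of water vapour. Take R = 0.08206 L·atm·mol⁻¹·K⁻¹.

V_m,c ≈ 0.09030 L/mol

For a van der Waals gas, V_m,c = 3b.
V_m,c = 3×0.0301 = 0.09030 L/mol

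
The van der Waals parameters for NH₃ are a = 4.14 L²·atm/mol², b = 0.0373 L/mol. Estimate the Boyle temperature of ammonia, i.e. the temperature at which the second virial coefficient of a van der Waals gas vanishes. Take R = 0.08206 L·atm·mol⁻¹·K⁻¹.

For a van der Waals gas the second virial coefficient B₂ = b − a/(RT) vanishes at T_B = a/(Rb).
T_B = 4.14/(0.08206×0.0373) = 4.14/0.0030608 = 1353 K

T_B ≈ 1353 K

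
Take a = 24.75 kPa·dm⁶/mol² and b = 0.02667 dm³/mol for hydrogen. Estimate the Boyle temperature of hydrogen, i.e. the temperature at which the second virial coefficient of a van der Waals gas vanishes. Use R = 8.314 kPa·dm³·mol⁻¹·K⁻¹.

T_B ≈ 111.6 K

For a van der Waals gas the second virial coefficient B₂ = b − a/(RT) vanishes at T_B = a/(Rb).
T_B = 24.75/(8.314×0.02667) = 24.75/0.22173 = 111.6 K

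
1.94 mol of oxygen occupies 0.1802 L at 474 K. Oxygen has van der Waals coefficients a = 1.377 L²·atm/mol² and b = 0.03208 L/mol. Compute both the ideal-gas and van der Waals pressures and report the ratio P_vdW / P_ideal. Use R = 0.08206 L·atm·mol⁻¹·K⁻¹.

P_vdW / P_ideal ≈ 1.146

Ideal: P_ideal = nRT/V = (1.94)(0.08206)(474)/0.1802 = 418.752 atm
vdW: P = nRT/(V − nb) − a n²/V² = 75.4591/0.117965 − 5.18248/0.0324720 = 639.674 − 159.598 = 480.076 atm
Ratio = 480.076/418.752 = 1.146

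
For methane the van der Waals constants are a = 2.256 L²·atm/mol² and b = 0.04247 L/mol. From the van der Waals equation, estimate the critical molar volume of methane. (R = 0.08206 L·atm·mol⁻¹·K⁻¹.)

V_m,c ≈ 0.1274 L/mol

For a van der Waals gas, V_m,c = 3b.
V_m,c = 3×0.04247 = 0.1274 L/mol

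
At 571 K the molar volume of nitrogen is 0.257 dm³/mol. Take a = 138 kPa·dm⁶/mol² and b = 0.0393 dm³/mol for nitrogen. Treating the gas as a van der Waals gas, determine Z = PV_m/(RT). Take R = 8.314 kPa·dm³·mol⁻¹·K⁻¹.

Z ≈ 1.067

P = RT/(V_m − b) − a/V_m² = (8.314)(571)/(0.257 − 0.0393) − 138/(0.257)²
  = 4747.3/0.21770 − 2089.4 = 21807 − 2089.4 = 19718 kPa
Z = PV_m/(RT) = (19718)(0.257)/((8.314)(571)) = 5067.5/4747.3 = 1.067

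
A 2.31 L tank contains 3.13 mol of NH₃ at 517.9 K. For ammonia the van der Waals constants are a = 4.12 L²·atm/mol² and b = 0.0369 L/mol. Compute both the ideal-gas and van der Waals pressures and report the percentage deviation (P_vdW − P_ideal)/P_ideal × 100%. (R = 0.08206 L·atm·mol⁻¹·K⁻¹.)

Ideal: P_ideal = nRT/V = (3.13)(0.08206)(517.9)/2.31 = 57.5851 atm
vdW: P = nRT/(V − nb) − a n²/V² = 133.021/2.19450 − 40.3632/5.33610 = 60.6156 − 7.56418 = 53.0514 atm
% deviation = (53.0514 − 57.5851)/57.5851 × 100% = -7.87%

-7.87 %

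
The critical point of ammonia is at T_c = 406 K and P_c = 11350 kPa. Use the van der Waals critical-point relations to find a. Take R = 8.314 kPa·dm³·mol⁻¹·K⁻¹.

a ≈ 423.5 kPa·dm⁶/mol²

From T_c = 8a/(27Rb) and P_c = a/(27b²): a = 27 R² T_c²/(64 P_c).
a = 27×(8.314)²×(406)²/(64×11350) = 307635090/726400 = 423.5 kPa·dm⁶/mol²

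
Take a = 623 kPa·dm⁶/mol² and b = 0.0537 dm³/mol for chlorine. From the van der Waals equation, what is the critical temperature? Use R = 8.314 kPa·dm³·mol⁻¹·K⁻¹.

T_c ≈ 413.5 K

For a van der Waals gas, T_c = 8a/(27Rb).
T_c = 8×623/(27×8.314×0.0537) = 4984.0/12.054 = 413.5 K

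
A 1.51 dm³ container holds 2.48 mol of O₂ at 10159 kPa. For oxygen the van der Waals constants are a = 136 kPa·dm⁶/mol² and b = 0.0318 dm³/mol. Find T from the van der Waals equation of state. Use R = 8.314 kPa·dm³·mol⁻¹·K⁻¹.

T ≈ 730.6 K

T = (P + a n²/V²)(V − nb)/(nR)
P + a n²/V² = 10159 + (136)(2.48)²/(1.51)² = 10526 kPa
V − nb = 1.51 − (2.48)(0.0318) = 1.4311 dm³
T = (10526)(1.4311)/((2.48)(8.314)) = 730.6 K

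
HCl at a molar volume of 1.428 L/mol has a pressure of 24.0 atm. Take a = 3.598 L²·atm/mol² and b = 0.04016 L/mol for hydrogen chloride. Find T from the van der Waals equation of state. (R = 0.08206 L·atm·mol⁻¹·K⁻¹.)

T = (P + a/V_m²)(V_m − b)/R
P + a/V_m² = 24.0 + 3.598/(1.428)² = 25.764 atm
V_m − b = 1.428 − 0.04016 = 1.3878 L/mol
T = (25.764)(1.3878)/0.08206 = 435.7 K

T ≈ 435.7 K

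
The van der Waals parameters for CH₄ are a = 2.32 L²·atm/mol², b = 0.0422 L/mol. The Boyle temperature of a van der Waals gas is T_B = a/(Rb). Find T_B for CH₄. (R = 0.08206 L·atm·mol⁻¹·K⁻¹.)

T_B ≈ 670.0 K

For a van der Waals gas the second virial coefficient B₂ = b − a/(RT) vanishes at T_B = a/(Rb).
T_B = 2.32/(0.08206×0.0422) = 2.32/0.0034629 = 670.0 K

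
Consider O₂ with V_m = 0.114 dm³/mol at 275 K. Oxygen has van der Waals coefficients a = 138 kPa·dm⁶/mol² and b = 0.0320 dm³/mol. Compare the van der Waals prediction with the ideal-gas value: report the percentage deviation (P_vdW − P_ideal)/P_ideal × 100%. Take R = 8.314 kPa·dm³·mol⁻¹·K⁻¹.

-13.92 %

Ideal: P_ideal = RT/V_m = (8.314)(275)/0.114 = 20055.7 kPa
vdW: P = RT/(V_m − b) − a/V_m² = 2286.35/0.0820000 − 138/0.0129960 = 27882.3 − 10618.7 = 17263.6 kPa
% deviation = (17263.6 − 20055.7)/20055.7 × 100% = -13.92%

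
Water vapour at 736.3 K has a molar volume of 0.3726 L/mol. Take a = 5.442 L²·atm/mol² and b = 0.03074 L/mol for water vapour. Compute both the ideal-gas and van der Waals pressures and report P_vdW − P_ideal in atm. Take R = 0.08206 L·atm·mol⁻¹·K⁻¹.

ΔP ≈ -24.62 atm

Ideal: P_ideal = RT/V_m = (0.08206)(736.3)/0.3726 = 162.160 atm
vdW: P = RT/(V_m − b) − a/V_m² = 60.4208/0.341860 − 5.442/0.138831 = 176.741 − 39.1987 = 137.542 atm
ΔP = 137.542 − 162.160 = -24.62 atm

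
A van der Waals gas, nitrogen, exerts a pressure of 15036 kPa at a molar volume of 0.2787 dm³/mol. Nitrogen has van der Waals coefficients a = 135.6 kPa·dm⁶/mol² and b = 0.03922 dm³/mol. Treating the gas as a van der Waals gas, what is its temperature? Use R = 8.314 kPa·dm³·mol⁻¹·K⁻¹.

T ≈ 483.4 K

T = (P + a/V_m²)(V_m − b)/R
P + a/V_m² = 15036 + 135.6/(0.2787)² = 16782 kPa
V_m − b = 0.2787 − 0.03922 = 0.23948 dm³/mol
T = (16782)(0.23948)/8.314 = 483.4 K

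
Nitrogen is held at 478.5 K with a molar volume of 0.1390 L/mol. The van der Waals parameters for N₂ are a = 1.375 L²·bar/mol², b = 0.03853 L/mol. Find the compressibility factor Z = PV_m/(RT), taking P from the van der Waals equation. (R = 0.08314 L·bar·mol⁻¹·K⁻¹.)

Z ≈ 1.135

P = RT/(V_m − b) − a/V_m² = (0.08314)(478.5)/(0.1390 − 0.03853) − 1.375/(0.1390)²
  = 39.782/0.10047 − 71.166 = 395.96 − 71.166 = 324.79 bar
Z = PV_m/(RT) = (324.79)(0.1390)/((0.08314)(478.5)) = 45.146/39.782 = 1.135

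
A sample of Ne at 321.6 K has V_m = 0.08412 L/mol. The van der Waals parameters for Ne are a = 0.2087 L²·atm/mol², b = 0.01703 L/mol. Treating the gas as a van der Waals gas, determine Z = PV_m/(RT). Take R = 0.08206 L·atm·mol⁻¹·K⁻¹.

Z ≈ 1.160

P = RT/(V_m − b) − a/V_m² = (0.08206)(321.6)/(0.08412 − 0.01703) − 0.2087/(0.08412)²
  = 26.390/0.067090 − 29.493 = 393.35 − 29.493 = 363.86 atm
Z = PV_m/(RT) = (363.86)(0.08412)/((0.08206)(321.6)) = 30.608/26.390 = 1.160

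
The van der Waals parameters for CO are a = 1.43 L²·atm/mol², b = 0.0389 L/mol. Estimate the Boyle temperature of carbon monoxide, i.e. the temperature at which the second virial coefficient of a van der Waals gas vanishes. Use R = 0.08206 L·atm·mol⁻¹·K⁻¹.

T_B ≈ 448.0 K

For a van der Waals gas the second virial coefficient B₂ = b − a/(RT) vanishes at T_B = a/(Rb).
T_B = 1.43/(0.08206×0.0389) = 1.43/0.0031921 = 448.0 K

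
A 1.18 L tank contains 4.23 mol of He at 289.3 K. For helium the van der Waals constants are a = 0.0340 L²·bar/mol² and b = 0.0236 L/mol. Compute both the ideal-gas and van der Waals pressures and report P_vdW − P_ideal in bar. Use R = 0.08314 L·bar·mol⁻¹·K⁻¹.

ΔP ≈ 7.532 bar

Ideal: P_ideal = nRT/V = (4.23)(0.08314)(289.3)/1.18 = 86.2217 bar
vdW: P = nRT/(V − nb) − a n²/V² = 101.742/1.08017 − 0.608359/1.39240 = 94.1907 − 0.436914 = 93.7538 bar
ΔP = 93.7538 − 86.2217 = 7.532 bar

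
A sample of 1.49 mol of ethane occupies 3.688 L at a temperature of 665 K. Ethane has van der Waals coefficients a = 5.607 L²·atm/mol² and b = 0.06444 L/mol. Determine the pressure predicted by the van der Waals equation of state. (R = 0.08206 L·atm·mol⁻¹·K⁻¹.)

P = nRT/(V − nb) − a n²/V²
nRT/(V − nb) = (1.49)(0.08206)(665)/(3.688 − 1.49×0.06444) = 81.309/3.5920 = 22.636 atm
a n²/V² = (5.607)(1.49)²/(3.688)² = 0.91521 atm
P = 22.636 − 0.91521 = 21.72 atm

P ≈ 21.72 atm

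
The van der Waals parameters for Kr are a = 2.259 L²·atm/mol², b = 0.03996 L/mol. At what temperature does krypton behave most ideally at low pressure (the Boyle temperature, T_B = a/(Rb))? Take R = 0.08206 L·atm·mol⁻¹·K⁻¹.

T_B ≈ 688.9 K

For a van der Waals gas the second virial coefficient B₂ = b − a/(RT) vanishes at T_B = a/(Rb).
T_B = 2.259/(0.08206×0.03996) = 2.259/0.0032791 = 688.9 K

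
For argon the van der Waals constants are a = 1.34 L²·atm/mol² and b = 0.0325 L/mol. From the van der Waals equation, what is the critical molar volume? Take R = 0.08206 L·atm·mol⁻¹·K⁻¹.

For a van der Waals gas, V_m,c = 3b.
V_m,c = 3×0.0325 = 0.09750 L/mol

V_m,c ≈ 0.09750 L/mol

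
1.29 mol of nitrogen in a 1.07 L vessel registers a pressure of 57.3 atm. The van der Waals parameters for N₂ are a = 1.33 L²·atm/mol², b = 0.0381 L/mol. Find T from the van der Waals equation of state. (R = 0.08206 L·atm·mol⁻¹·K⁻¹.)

T ≈ 571.2 K

T = (P + a n²/V²)(V − nb)/(nR)
P + a n²/V² = 57.3 + (1.33)(1.29)²/(1.07)² = 59.233 atm
V − nb = 1.07 − (1.29)(0.0381) = 1.0209 L
T = (59.233)(1.0209)/((1.29)(0.08206)) = 571.2 K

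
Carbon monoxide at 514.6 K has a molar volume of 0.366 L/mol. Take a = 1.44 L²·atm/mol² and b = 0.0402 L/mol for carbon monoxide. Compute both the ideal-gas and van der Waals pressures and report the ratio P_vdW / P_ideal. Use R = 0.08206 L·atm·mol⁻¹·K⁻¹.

Ideal: P_ideal = RT/V_m = (0.08206)(514.6)/0.366 = 115.377 atm
vdW: P = RT/(V_m − b) − a/V_m² = 42.2281/0.325800 − 1.44/0.133956 = 129.614 − 10.7498 = 118.864 atm
Ratio = 118.864/115.377 = 1.030

P_vdW / P_ideal ≈ 1.030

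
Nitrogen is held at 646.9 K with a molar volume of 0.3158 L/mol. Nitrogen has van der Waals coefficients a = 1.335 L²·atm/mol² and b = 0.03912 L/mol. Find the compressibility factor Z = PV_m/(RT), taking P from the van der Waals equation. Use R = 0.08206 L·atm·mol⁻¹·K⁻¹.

P = RT/(V_m − b) − a/V_m² = (0.08206)(646.9)/(0.3158 − 0.03912) − 1.335/(0.3158)²
  = 53.085/0.27668 − 13.386 = 191.86 − 13.386 = 178.47 atm
Z = PV_m/(RT) = (178.47)(0.3158)/((0.08206)(646.9)) = 56.361/53.085 = 1.062

Z ≈ 1.062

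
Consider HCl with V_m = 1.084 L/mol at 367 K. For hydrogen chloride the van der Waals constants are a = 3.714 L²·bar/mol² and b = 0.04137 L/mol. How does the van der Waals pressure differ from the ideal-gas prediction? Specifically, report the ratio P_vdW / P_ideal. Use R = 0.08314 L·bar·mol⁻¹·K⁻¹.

Ideal: P_ideal = RT/V_m = (0.08314)(367)/1.084 = 28.1480 bar
vdW: P = RT/(V_m − b) − a/V_m² = 30.5124/1.04263 − 3.714/1.17506 = 29.2648 − 3.16069 = 26.1041 bar
Ratio = 26.1041/28.1480 = 0.9274

P_vdW / P_ideal ≈ 0.9274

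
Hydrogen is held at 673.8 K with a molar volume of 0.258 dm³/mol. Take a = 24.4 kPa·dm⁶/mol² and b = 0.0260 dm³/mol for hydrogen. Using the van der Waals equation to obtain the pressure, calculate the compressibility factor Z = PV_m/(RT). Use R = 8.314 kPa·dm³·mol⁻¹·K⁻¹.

P = RT/(V_m − b) − a/V_m² = (8.314)(673.8)/(0.258 − 0.0260) − 24.4/(0.258)²
  = 5602.0/0.23200 − 366.56 = 24147 − 366.56 = 23780 kPa
Z = PV_m/(RT) = (23780)(0.258)/((8.314)(673.8)) = 6135.2/5602.0 = 1.095

Z ≈ 1.095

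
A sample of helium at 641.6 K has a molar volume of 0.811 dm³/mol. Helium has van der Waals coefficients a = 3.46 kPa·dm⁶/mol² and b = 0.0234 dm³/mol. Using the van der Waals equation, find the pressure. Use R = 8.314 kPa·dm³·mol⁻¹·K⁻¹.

P = RT/(V_m − b) − a/V_m²
RT/(V_m − b) = (8.314)(641.6)/(0.811 − 0.0234) = 5334.3/0.78760 = 6772.9 kPa
a/V_m² = 3.46/(0.811)² = 5.2606 kPa
P = 6772.9 − 5.2606 = 6768 kPa

P ≈ 6768 kPa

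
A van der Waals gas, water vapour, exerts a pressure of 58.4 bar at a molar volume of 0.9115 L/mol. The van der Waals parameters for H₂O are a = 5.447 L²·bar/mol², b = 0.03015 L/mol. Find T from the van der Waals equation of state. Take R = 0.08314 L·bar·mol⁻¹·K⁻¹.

T ≈ 688.6 K

T = (P + a/V_m²)(V_m − b)/R
P + a/V_m² = 58.4 + 5.447/(0.9115)² = 64.956 bar
V_m − b = 0.9115 − 0.03015 = 0.88135 L/mol
T = (64.956)(0.88135)/0.08314 = 688.6 K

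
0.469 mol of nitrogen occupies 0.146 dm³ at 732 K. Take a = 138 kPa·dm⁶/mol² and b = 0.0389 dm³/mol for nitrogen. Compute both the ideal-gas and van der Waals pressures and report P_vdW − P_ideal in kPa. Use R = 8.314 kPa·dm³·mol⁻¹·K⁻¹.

ΔP ≈ 1368 kPa

Ideal: P_ideal = nRT/V = (0.469)(8.314)(732)/0.146 = 19549.7 kPa
vdW: P = nRT/(V − nb) − a n²/V² = 2854.26/0.127756 − 30.3546/0.0213160 = 22341.5 − 1424.03 = 20917.5 kPa
ΔP = 20917.5 − 19549.7 = 1368 kPa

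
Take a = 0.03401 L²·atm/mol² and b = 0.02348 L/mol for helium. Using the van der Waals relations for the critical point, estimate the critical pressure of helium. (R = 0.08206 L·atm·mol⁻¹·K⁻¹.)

P_c ≈ 2.285 atm

For a van der Waals gas, P_c = a/(27b²).
P_c = 0.03401/(27×(0.02348)²) = 0.03401/0.014885 = 2.285 atm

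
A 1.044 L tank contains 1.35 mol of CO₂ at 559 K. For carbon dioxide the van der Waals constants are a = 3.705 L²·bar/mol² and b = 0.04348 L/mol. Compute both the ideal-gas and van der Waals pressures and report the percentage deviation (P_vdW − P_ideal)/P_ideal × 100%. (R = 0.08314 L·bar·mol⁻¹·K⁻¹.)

Ideal: P_ideal = nRT/V = (1.35)(0.08314)(559)/1.044 = 60.0973 bar
vdW: P = nRT/(V − nb) − a n²/V² = 62.7416/0.985302 − 6.75236/1.08994 = 63.6775 − 6.19517 = 57.4823 bar
% deviation = (57.4823 − 60.0973)/60.0973 × 100% = -4.35%

-4.35 %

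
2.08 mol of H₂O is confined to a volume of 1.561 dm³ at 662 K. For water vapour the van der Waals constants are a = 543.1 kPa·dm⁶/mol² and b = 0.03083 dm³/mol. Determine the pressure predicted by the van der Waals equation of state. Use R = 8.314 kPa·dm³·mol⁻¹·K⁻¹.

P ≈ 6684 kPa

P = nRT/(V − nb) − a n²/V²
nRT/(V − nb) = (2.08)(8.314)(662)/(1.561 − 2.08×0.03083) = 11448/1.4969 = 7647.8 kPa
a n²/V² = (543.1)(2.08)²/(1.561)² = 964.27 kPa
P = 7647.8 − 964.27 = 6684 kPa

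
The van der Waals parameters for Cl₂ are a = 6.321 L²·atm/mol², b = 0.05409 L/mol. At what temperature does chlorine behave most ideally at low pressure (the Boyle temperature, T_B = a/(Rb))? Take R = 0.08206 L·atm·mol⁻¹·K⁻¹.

For a van der Waals gas the second virial coefficient B₂ = b − a/(RT) vanishes at T_B = a/(Rb).
T_B = 6.321/(0.08206×0.05409) = 6.321/0.0044386 = 1424 K

T_B ≈ 1424 K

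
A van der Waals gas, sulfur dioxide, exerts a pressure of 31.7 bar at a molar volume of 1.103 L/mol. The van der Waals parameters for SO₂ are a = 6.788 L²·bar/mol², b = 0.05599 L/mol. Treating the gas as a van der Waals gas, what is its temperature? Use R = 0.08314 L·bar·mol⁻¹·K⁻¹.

T ≈ 469.5 K

T = (P + a/V_m²)(V_m − b)/R
P + a/V_m² = 31.7 + 6.788/(1.103)² = 37.279 bar
V_m − b = 1.103 − 0.05599 = 1.0470 L/mol
T = (37.279)(1.0470)/0.08314 = 469.5 K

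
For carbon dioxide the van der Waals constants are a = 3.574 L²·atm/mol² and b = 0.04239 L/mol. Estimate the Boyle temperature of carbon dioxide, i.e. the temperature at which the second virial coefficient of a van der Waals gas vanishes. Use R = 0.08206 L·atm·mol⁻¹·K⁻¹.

For a van der Waals gas the second virial coefficient B₂ = b − a/(RT) vanishes at T_B = a/(Rb).
T_B = 3.574/(0.08206×0.04239) = 3.574/0.0034785 = 1027 K

T_B ≈ 1027 K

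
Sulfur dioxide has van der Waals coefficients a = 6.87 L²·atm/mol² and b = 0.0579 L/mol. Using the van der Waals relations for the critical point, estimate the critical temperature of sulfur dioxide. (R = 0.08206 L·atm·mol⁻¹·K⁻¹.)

T_c ≈ 428.4 K

For a van der Waals gas, T_c = 8a/(27Rb).
T_c = 8×6.87/(27×0.08206×0.0579) = 54.960/0.12828 = 428.4 K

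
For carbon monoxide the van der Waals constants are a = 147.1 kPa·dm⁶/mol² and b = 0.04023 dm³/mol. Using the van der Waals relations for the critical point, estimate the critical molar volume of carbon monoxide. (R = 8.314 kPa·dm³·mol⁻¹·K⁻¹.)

V_m,c ≈ 0.1207 dm³/mol

For a van der Waals gas, V_m,c = 3b.
V_m,c = 3×0.04023 = 0.1207 dm³/mol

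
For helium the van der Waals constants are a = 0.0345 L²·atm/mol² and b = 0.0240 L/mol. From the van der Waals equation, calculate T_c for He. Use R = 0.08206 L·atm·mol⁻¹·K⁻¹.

T_c ≈ 5.190 K

For a van der Waals gas, T_c = 8a/(27Rb).
T_c = 8×0.0345/(27×0.08206×0.0240) = 0.27600/0.053175 = 5.190 K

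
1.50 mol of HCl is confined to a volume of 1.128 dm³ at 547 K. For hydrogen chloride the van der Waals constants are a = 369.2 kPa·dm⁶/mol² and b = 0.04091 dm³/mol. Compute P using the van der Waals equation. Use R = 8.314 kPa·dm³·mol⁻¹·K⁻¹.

P ≈ 5743 kPa

P = nRT/(V − nb) − a n²/V²
nRT/(V − nb) = (1.50)(8.314)(547)/(1.128 − 1.50×0.04091) = 6821.6/1.0666 = 6395.6 kPa
a n²/V² = (369.2)(1.50)²/(1.128)² = 652.87 kPa
P = 6395.6 − 652.87 = 5743 kPa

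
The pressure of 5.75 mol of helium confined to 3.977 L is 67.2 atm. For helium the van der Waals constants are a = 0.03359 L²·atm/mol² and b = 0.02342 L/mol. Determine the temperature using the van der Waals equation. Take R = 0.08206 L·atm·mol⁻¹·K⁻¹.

T = (P + a n²/V²)(V − nb)/(nR)
P + a n²/V² = 67.2 + (0.03359)(5.75)²/(3.977)² = 67.270 atm
V − nb = 3.977 − (5.75)(0.02342) = 3.8423 L
T = (67.270)(3.8423)/((5.75)(0.08206)) = 547.8 K

T ≈ 547.8 K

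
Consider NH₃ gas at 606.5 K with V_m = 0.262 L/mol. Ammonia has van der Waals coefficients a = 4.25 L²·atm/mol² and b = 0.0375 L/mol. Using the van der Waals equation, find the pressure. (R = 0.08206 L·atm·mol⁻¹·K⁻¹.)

P ≈ 159.8 atm

P = RT/(V_m − b) − a/V_m²
RT/(V_m − b) = (0.08206)(606.5)/(0.262 − 0.0375) = 49.769/0.22450 = 221.69 atm
a/V_m² = 4.25/(0.262)² = 61.914 atm
P = 221.69 − 61.914 = 159.8 atm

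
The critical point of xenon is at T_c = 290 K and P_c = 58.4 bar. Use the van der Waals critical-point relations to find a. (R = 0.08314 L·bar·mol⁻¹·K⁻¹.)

From T_c = 8a/(27Rb) and P_c = a/(27b²): a = 27 R² T_c²/(64 P_c).
a = 27×(0.08314)²×(290)²/(64×58.4) = 15696/3737.6 = 4.199 L²·bar/mol²

a ≈ 4.199 L²·bar/mol²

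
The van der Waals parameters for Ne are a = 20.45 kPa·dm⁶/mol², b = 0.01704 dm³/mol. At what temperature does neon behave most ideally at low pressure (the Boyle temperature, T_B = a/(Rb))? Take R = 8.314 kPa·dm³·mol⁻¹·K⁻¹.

For a van der Waals gas the second virial coefficient B₂ = b − a/(RT) vanishes at T_B = a/(Rb).
T_B = 20.45/(8.314×0.01704) = 20.45/0.14167 = 144.3 K

T_B ≈ 144.3 K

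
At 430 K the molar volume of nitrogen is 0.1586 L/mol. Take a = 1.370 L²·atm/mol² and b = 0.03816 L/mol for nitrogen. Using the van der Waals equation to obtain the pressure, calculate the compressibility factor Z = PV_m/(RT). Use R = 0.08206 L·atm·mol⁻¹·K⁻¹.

Z ≈ 1.072

P = RT/(V_m − b) − a/V_m² = (0.08206)(430)/(0.1586 − 0.03816) − 1.370/(0.1586)²
  = 35.286/0.12044 − 54.465 = 292.98 − 54.465 = 238.52 atm
Z = PV_m/(RT) = (238.52)(0.1586)/((0.08206)(430)) = 37.829/35.286 = 1.072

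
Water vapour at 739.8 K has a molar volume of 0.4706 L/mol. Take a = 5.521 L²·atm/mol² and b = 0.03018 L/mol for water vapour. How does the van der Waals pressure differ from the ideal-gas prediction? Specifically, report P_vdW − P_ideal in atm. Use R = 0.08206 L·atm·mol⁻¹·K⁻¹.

Ideal: P_ideal = RT/V_m = (0.08206)(739.8)/0.4706 = 129.001 atm
vdW: P = RT/(V_m − b) − a/V_m² = 60.7080/0.440420 − 5.521/0.221464 = 137.841 − 24.9296 = 112.911 atm
ΔP = 112.911 − 129.001 = -16.09 atm

ΔP ≈ -16.09 atm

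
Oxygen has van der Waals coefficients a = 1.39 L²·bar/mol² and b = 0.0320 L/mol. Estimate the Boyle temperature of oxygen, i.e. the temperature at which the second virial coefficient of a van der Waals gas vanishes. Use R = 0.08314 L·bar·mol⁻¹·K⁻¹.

For a van der Waals gas the second virial coefficient B₂ = b − a/(RT) vanishes at T_B = a/(Rb).
T_B = 1.39/(0.08314×0.0320) = 1.39/0.0026605 = 522.5 K

T_B ≈ 522.5 K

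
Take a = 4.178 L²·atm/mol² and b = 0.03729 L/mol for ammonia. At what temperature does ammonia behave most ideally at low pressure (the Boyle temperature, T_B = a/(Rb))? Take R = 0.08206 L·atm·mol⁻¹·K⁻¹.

For a van der Waals gas the second virial coefficient B₂ = b − a/(RT) vanishes at T_B = a/(Rb).
T_B = 4.178/(0.08206×0.03729) = 4.178/0.0030600 = 1365 K

T_B ≈ 1365 K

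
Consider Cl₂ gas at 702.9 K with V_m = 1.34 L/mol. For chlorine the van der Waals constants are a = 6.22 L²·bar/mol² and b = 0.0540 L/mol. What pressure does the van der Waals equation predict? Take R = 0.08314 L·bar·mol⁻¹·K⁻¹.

P = RT/(V_m − b) − a/V_m²
RT/(V_m − b) = (0.08314)(702.9)/(1.34 − 0.0540) = 58.439/1.2860 = 45.442 bar
a/V_m² = 6.22/(1.34)² = 3.4640 bar
P = 45.442 − 3.4640 = 41.98 bar

P ≈ 41.98 bar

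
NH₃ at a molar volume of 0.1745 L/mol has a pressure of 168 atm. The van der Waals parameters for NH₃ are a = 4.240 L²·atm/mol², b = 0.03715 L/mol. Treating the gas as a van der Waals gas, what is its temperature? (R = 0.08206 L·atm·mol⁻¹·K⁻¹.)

T = (P + a/V_m²)(V_m − b)/R
P + a/V_m² = 168 + 4.240/(0.1745)² = 307.24 atm
V_m − b = 0.1745 − 0.03715 = 0.13735 L/mol
T = (307.24)(0.13735)/0.08206 = 514.3 K

T ≈ 514.3 K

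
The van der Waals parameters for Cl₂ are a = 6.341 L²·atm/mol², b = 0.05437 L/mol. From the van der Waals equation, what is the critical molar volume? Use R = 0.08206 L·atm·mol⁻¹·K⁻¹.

For a van der Waals gas, V_m,c = 3b.
V_m,c = 3×0.05437 = 0.1631 L/mol

V_m,c ≈ 0.1631 L/mol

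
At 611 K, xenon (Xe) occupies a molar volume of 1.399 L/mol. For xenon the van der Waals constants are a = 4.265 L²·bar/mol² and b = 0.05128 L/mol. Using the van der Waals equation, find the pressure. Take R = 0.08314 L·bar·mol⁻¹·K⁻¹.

P = RT/(V_m − b) − a/V_m²
RT/(V_m − b) = (0.08314)(611)/(1.399 − 0.05128) = 50.799/1.3477 = 37.693 bar
a/V_m² = 4.265/(1.399)² = 2.1791 bar
P = 37.693 − 2.1791 = 35.51 bar

P ≈ 35.51 bar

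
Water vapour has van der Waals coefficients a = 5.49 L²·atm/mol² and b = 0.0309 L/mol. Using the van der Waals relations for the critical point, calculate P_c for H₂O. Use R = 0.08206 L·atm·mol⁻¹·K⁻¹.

For a van der Waals gas, P_c = a/(27b²).
P_c = 5.49/(27×(0.0309)²) = 5.49/0.025780 = 213.0 atm

P_c ≈ 213.0 atm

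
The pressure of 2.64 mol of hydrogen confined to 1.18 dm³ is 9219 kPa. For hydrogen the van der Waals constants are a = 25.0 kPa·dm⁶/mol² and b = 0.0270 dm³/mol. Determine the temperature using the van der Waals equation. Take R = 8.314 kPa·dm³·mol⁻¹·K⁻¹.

T = (P + a n²/V²)(V − nb)/(nR)
P + a n²/V² = 9219 + (25.0)(2.64)²/(1.18)² = 9344.1 kPa
V − nb = 1.18 − (2.64)(0.0270) = 1.1087 dm³
T = (9344.1)(1.1087)/((2.64)(8.314)) = 472.0 K

T ≈ 472.0 K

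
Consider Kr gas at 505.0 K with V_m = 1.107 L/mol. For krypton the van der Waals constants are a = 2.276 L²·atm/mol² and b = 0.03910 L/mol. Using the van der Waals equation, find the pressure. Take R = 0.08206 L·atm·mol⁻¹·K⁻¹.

P ≈ 36.95 atm

P = RT/(V_m − b) − a/V_m²
RT/(V_m − b) = (0.08206)(505.0)/(1.107 − 0.03910) = 41.440/1.0679 = 38.805 atm
a/V_m² = 2.276/(1.107)² = 1.8573 atm
P = 38.805 − 1.8573 = 36.95 atm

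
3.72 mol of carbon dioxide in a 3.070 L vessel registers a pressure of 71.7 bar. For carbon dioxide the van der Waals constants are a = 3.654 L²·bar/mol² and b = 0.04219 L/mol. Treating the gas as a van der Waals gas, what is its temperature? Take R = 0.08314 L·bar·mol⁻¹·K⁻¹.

T ≈ 725.9 K

T = (P + a n²/V²)(V − nb)/(nR)
P + a n²/V² = 71.7 + (3.654)(3.72)²/(3.070)² = 77.065 bar
V − nb = 3.070 − (3.72)(0.04219) = 2.9131 L
T = (77.065)(2.9131)/((3.72)(0.08314)) = 725.9 K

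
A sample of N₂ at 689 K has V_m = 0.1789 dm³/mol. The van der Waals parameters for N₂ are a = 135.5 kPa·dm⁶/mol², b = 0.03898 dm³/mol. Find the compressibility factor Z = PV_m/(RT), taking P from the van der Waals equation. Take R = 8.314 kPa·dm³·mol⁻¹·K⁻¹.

Z ≈ 1.146

P = RT/(V_m − b) − a/V_m² = (8.314)(689)/(0.1789 − 0.03898) − 135.5/(0.1789)²
  = 5728.3/0.13992 − 4233.7 = 40940 − 4233.7 = 36706 kPa
Z = PV_m/(RT) = (36706)(0.1789)/((8.314)(689)) = 6566.7/5728.3 = 1.146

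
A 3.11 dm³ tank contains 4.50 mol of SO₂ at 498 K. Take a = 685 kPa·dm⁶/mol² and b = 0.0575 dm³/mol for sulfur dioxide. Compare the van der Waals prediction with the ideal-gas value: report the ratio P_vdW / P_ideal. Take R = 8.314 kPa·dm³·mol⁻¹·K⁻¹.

Ideal: P_ideal = nRT/V = (4.50)(8.314)(498)/3.11 = 5990.89 kPa
vdW: P = nRT/(V − nb) − a n²/V² = 18631.7/2.85125 − 13871.3/9.67210 = 6534.57 − 1434.16 = 5100.41 kPa
Ratio = 5100.41/5990.89 = 0.8514

P_vdW / P_ideal ≈ 0.8514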